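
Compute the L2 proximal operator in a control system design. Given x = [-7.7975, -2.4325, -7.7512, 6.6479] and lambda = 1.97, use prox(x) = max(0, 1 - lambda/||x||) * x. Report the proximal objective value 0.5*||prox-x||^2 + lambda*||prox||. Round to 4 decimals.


Step 1: Compute ||x||.
||x|| = 13.0765
Step 2: Compute scaling factor.
scale = max(0, 1 - 1.97/13.0765) = 0.8493
Step 3: prox(x) = [-6.6228, -2.066, -6.5835, 5.6464]
||prox(x)|| = 11.1065
Step 4: Proximal objective.
0.5*||prox-x||^2 = 1.9405
lambda*||prox|| = 21.8798
Total = 23.8202


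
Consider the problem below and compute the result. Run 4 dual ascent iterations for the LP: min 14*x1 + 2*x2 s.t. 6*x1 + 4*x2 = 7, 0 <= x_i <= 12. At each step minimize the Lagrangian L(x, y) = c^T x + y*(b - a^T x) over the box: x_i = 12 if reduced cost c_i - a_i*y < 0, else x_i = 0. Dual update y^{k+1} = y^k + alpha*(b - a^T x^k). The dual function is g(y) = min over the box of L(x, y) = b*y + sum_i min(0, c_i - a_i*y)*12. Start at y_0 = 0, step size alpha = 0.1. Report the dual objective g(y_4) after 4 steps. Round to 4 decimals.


Dual ascent for LP: min 14*x1 + 2*x2, 6*x1 + 4*x2 = 7, 0 <= x_i <= 12
Step 1: y^k = 0.0, reduced costs: (14.0, 2.0)
  x^k = (0.0, 0.0), subgradient = b - a^T x = 7.0
  y^{k+1} = 0.0 + 0.1*7.0 = 0.7
Step 2: y^k = 0.7, reduced costs: (9.8, -0.8)
  x^k = (0.0, 12.0), subgradient = b - a^T x = -41.0
  y^{k+1} = 0.7 + 0.1*-41.0 = -3.4
Step 3: y^k = -3.4, reduced costs: (34.4, 15.6)
  x^k = (0.0, 0.0), subgradient = b - a^T x = 7.0
  y^{k+1} = -3.4 + 0.1*7.0 = -2.7
Step 4: y^k = -2.7, reduced costs: (30.2, 12.8)
  x^k = (0.0, 0.0), subgradient = b - a^T x = 7.0
  y^{k+1} = -2.7 + 0.1*7.0 = -2.0
Dual objective at y_4 = -2.0: reduced costs (26.0, 10.0), box minimizer x = (0.0, 0.0)
g(y_4) = b*y + (c1 - a1*y)*x1 + (c2 - a2*y)*x2 = 7*(-2.0) + 26.0*0.0 + 10.0*0.0 = -14.0 + 0.0 + 0.0 = -14.0


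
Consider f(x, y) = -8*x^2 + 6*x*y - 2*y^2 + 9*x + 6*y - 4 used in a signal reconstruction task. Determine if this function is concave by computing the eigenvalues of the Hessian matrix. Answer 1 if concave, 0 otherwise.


The Hessian of f(x,y) = -8*x^2 + 6*x*y - 2*y^2 + 9*x + 6*y - 4 is:
H = [[-16, 6], [6, -4]]
Trace = -16 - 4 = -20
Determinant = -16*-4 - (6)^2 = 28
Discriminant = (-20)^2 - 4*28 = 288.0
Eigenvalues: lambda_1 = -18.4853, lambda_2 = -1.5147
The function is concave.

1


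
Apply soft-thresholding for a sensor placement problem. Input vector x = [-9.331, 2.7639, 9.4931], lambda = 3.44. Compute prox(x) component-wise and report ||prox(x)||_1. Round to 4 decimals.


Soft-thresholding with lambda = 3.44:
prox(-9.331) = sign(-9.331)*max(|-9.331| - 3.44, 0) = -5.891
prox(2.7639) = sign(2.7639)*max(|2.7639| - 3.44, 0) = 0.0
prox(9.4931) = sign(9.4931)*max(|9.4931| - 3.44, 0) = 6.0531
prox(x) = [-5.891, 0.0, 6.0531]
||prox(x)||_1 = 5.891 + 0.0 + 6.0531 = 11.9441


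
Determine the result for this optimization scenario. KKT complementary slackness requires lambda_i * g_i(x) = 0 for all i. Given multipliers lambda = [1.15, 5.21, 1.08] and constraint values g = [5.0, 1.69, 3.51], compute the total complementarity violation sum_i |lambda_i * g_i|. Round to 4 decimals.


KKT complementary slackness check:
lambda_1 * g_1 = 1.15 * 5.0 = 5.75
lambda_2 * g_2 = 5.21 * 1.69 = 8.8049
lambda_3 * g_3 = 1.08 * 3.51 = 3.7908
Total violation = 5.75 + 8.8049 + 3.7908 = 18.3457


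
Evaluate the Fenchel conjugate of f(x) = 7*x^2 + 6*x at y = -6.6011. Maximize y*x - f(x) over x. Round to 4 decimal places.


f*(y) = sup_x {y*x - a*x^2 - b*x} = sup_x {(y-b)*x - a*x^2}
FOC: (y - b) - 2a*x = 0 => x* = (y - b)/(2a)
x* = (-6.6011 - 6)/(2*7) = -0.9001
f*(-6.6011) = (y-b)^2/(4a) = (-6.6011 - 6)^2/(4*7)
= 158.7877/28 = 5.671


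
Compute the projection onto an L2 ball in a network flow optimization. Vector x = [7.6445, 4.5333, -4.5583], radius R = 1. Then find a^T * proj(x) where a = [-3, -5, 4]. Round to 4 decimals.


Step 1: Compute ||x|| (intermediates to 6 decimals).
||x|| = sqrt(7.6445^2 + 4.5333^2 + (-4.5583)^2) = 9.988358
Step 2: Project.
Since ||x|| > R, scale = R/||x|| = 1/9.988358 = 0.100117, proj(x) = scale * x
proj(x) = [0.765344, 0.45386, -0.456363]
Step 3: Dot product.
a^T * proj(x) = -3*0.765344 - 5*0.45386 + 4*(-0.456363) = -6.3908


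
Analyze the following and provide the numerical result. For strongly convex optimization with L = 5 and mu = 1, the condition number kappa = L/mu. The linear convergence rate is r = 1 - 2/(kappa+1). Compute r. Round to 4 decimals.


Step 1: Compute the condition number.
kappa = L/mu = 5/1 = 5.0
Step 2: Compute the convergence rate.
r = 1 - 2/(kappa + 1) = 1 - 2*mu/(L + mu) = (L - mu)/(L + mu) = 4/6 = 0.6667


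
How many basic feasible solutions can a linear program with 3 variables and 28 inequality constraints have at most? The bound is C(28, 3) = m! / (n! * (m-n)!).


Each vertex corresponds to some choice of n active constraints out of m, so the number of vertices is at most C(m, n) = m! / (n!(m-n)!).
m = 28, n = 3
Numerator: 28 * 27 * 26
Denominator: 3! = 6
C(28, 3) = 3276


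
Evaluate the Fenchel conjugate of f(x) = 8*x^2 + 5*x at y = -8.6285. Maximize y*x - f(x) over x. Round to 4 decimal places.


f*(y) = sup_x {y*x - a*x^2 - b*x} = sup_x {(y-b)*x - a*x^2}
FOC: (y - b) - 2a*x = 0 => x* = (y - b)/(2a)
x* = (-8.6285 - 5)/(2*8) = -0.8518
f*(-8.6285) = (y-b)^2/(4a) = (-8.6285 - 5)^2/(4*8)
= 185.736/32 = 5.8043


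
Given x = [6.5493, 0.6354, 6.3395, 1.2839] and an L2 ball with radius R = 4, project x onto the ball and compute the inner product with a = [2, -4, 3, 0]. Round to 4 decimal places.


Step 1: Compute ||x|| (intermediates to 6 decimals).
||x|| = sqrt(6.5493^2 + 0.6354^2 + 6.3395^2 + 1.2839^2) = 9.226848
Step 2: Project.
Since ||x|| > R, scale = R/||x|| = 4/9.226848 = 0.433517, proj(x) = scale * x
proj(x) = [2.839233, 0.275457, 2.748281, 0.556592]
Step 3: Dot product.
a^T * proj(x) = 2*2.839233 - 4*0.275457 + 3*2.748281 + 0*0.556592 = 12.8215


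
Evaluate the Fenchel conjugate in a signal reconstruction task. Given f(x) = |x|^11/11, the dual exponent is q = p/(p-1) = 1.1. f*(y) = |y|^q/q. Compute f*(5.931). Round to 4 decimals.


The conjugate exponent q satisfies 1/p + 1/q = 1.
p = 11, so q = 11/(11 - 1) = 1.1
|y|^q = 5.931^1.1 = 7.0866
f*(5.931) = 7.0866 / 1.1 = 6.4424


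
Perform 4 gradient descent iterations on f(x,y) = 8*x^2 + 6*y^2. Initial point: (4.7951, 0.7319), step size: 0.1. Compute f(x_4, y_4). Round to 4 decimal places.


Gradient descent on f(x,y) = 8*x^2 + 6*y^2.
Starting point: (4.7951, 0.7319), alpha = 0.1
Step 1: grad_x = 2*8*4.7951 = 76.7216, grad_y = 2*6*0.7319 = 8.7828
  x_1 = 4.7951 - 0.1*76.7216 = -2.8771
  y_1 = 0.7319 - 0.1*8.7828 = -0.1464
Step 2: grad_x = 2*8*-2.8771 = -46.033, grad_y = 2*6*-0.1464 = -1.7566
  x_2 = -2.8771 - 0.1*-46.033 = 1.7262
  y_2 = -0.1464 - 0.1*-1.7566 = 0.0293
Step 3: grad_x = 2*8*1.7262 = 27.6198, grad_y = 2*6*0.0293 = 0.3513
  x_3 = 1.7262 - 0.1*27.6198 = -1.0357
  y_3 = 0.0293 - 0.1*0.3513 = -0.0059
Step 4: grad_x = 2*8*-1.0357 = -16.5719, grad_y = 2*6*-0.0059 = -0.0703
  x_4 = -1.0357 - 0.1*-16.5719 = 0.6214
  y_4 = -0.0059 - 0.1*-0.0703 = 0.0012
f(0.6214, 0.0012) = 8*0.6214^2 + 6*0.0012^2 = 3.0896


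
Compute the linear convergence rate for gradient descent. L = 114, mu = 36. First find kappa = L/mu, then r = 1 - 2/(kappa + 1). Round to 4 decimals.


Step 1: Compute the condition number.
kappa = L/mu = 114/36 = 3.1667
Step 2: Compute the convergence rate.
r = 1 - 2/(kappa + 1) = 1 - 2*mu/(L + mu) = (L - mu)/(L + mu) = 78/150 = 0.52


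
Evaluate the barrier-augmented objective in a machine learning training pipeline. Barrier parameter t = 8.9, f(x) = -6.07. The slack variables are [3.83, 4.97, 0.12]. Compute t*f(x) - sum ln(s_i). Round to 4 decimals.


Step 1: Compute log-barrier.
ln values: [1.3429, 1.6034, -2.1203]
phi = -(1.3429 + 1.6034 - 2.1203) = -0.826
Step 2: Compute augmented objective.
t*f(x) = 8.9*-6.07 = -54.023
Total = -54.023 - 0.826 = -54.849


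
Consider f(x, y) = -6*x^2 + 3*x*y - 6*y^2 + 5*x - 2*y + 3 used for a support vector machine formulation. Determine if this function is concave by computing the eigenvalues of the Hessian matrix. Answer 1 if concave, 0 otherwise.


The Hessian of f(x,y) = -6*x^2 + 3*x*y - 6*y^2 + 5*x - 2*y + 3 is:
H = [[-12, 3], [3, -12]]
Trace = -12 - 12 = -24
Determinant = -12*-12 - (3)^2 = 135
Discriminant = (-24)^2 - 4*135 = 36.0
Eigenvalues: lambda_1 = -15.0, lambda_2 = -9.0
The function is concave.

1


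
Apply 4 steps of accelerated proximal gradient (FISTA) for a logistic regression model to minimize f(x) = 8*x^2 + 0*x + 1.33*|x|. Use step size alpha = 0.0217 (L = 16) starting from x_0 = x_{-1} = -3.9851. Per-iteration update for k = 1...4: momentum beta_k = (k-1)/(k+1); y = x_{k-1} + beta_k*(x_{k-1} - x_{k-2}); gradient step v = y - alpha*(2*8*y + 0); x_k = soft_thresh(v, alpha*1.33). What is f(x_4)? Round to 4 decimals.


FISTA on f(x) = 8*x^2 + 0*x + 1.33*|x|
L = 16, alpha = 0.0217
Iteration 1: beta = 0.0, y = -3.9851 + 0.0*(-3.9851 + 3.9851) = -3.9851
  grad(y) = -63.7616, v = y - alpha*grad = -2.6015
  prox(v) = soft_thresh(-2.6015, 0.0289) = -2.5726
Iteration 2: beta = 0.3333, y = -2.5726 + 0.3333*(-2.5726 + 3.9851) = -2.1018
  grad(y) = -33.6285, v = y - alpha*grad = -1.372
  prox(v) = soft_thresh(-1.372, 0.0289) = -1.3432
Iteration 3: beta = 0.5, y = -1.3432 + 0.5*(-1.3432 + 2.5726) = -0.7285
  grad(y) = -11.6555, v = y - alpha*grad = -0.4755
  prox(v) = soft_thresh(-0.4755, 0.0289) = -0.4467
Iteration 4: beta = 0.6, y = -0.4467 + 0.6*(-0.4467 + 1.3432) = 0.0912
  grad(y) = 1.4595, v = y - alpha*grad = 0.0595
  prox(v) = soft_thresh(0.0595, 0.0289) = 0.0307
f(x_4) = 8*0.0307^2 + 0*0.0307 + 1.33*|0.0307| = 0.0483


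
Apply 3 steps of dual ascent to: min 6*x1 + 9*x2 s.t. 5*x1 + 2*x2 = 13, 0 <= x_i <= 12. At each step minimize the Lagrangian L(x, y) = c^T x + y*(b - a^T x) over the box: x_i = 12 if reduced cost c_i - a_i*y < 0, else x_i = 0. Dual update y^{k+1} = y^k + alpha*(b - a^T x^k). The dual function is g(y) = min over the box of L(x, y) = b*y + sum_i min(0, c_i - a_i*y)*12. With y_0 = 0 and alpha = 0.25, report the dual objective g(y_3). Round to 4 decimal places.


Dual ascent for LP: min 6*x1 + 9*x2, 5*x1 + 2*x2 = 13, 0 <= x_i <= 12
Step 1: y^k = 0.0, reduced costs: (6.0, 9.0)
  x^k = (0.0, 0.0), subgradient = b - a^T x = 13.0
  y^{k+1} = 0.0 + 0.25*13.0 = 3.25
Step 2: y^k = 3.25, reduced costs: (-10.25, 2.5)
  x^k = (12.0, 0.0), subgradient = b - a^T x = -47.0
  y^{k+1} = 3.25 + 0.25*-47.0 = -8.5
Step 3: y^k = -8.5, reduced costs: (48.5, 26.0)
  x^k = (0.0, 0.0), subgradient = b - a^T x = 13.0
  y^{k+1} = -8.5 + 0.25*13.0 = -5.25
Dual objective at y_3 = -5.25: reduced costs (32.25, 19.5), box minimizer x = (0.0, 0.0)
g(y_3) = b*y + (c1 - a1*y)*x1 + (c2 - a2*y)*x2 = 13*(-5.25) + 32.25*0.0 + 19.5*0.0 = -68.25 + 0.0 + 0.0 = -68.25


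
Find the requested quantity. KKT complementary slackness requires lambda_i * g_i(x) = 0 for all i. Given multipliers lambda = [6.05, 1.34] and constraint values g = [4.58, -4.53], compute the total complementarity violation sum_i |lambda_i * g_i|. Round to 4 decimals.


KKT complementary slackness check:
lambda_1 * g_1 = 6.05 * 4.58 = 27.709
lambda_2 * g_2 = 1.34 * -4.53 = -6.0702
Total violation = 27.709 + 6.0702 = 33.7792


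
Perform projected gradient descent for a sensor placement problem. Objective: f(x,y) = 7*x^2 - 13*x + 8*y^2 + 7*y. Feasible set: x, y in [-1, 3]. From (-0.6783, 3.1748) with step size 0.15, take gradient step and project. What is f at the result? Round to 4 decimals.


Step 1: Compute gradient at (-0.6783, 3.1748).
grad_x = 2*7*-0.6783 - 13 = -22.4962
grad_y = 2*8*3.1748 + 7 = 57.7968
Step 2: Gradient step.
x_raw = -0.6783 - 0.15*-22.4962 = 2.6961
y_raw = 3.1748 - 0.15*57.7968 = -5.4947
Step 3: Project onto [-1, 3].
x_proj = clip(2.6961) = 2.6961
y_proj = clip(-5.4947) = -1.0
Step 4: Evaluate f.
f(2.6961, -1.0) = 16.8341


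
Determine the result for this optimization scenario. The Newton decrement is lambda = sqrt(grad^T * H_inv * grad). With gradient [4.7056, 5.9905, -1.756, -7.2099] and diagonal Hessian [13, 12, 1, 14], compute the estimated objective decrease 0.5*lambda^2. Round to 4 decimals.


Step 1: H is diagonal, so H^(-1) * g = [0.362, 0.4992, -1.756, -0.515].
Step 2: g^T H^(-1) g = sum_i g_i^2 / H_ii
  = (4.7056)^2/13 + (5.9905)^2/12 + (-1.756)^2/1 + (-7.2099)^2/14
  = 1.7033 + 2.9905 + 3.0835 + 3.713 = 11.4904
Step 3: Objective decrease = 0.5 * g^T H^(-1) g = 5.7452


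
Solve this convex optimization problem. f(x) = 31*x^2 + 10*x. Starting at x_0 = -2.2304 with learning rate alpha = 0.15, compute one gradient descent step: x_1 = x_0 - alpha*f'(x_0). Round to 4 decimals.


We compute the gradient at x_0 and apply the update.
f'(x) = 62*x + 10
f'(-2.2304) = 62*-2.2304 + 10 = -128.2848
x_1 = -2.2304 - 0.15*-128.2848 = 17.0123


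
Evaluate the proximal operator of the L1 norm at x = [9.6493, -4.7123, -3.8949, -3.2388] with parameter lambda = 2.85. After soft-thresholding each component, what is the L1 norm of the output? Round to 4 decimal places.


Soft-thresholding with lambda = 2.85:
prox(9.6493) = sign(9.6493)*max(|9.6493| - 2.85, 0) = 6.7993
prox(-4.7123) = sign(-4.7123)*max(|-4.7123| - 2.85, 0) = -1.8623
prox(-3.8949) = sign(-3.8949)*max(|-3.8949| - 2.85, 0) = -1.0449
prox(-3.2388) = sign(-3.2388)*max(|-3.2388| - 2.85, 0) = -0.3888
prox(x) = [6.7993, -1.8623, -1.0449, -0.3888]
||prox(x)||_1 = 6.7993 + 1.8623 + 1.0449 + 0.3888 = 10.0953


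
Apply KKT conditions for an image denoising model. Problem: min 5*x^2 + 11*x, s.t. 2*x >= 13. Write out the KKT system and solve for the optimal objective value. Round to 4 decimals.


Step 1: Try lambda = 0 (constraint inactive).
x_unc = -11/(2*5) = -1.1
Check: 2*-1.1 = -2.2 < 13 -- violated!
Step 2: Constraint must be active: 2*x = 13
x* = 13/2 = 6.5
lambda = (2*5*6.5 + 11)/2 = 38.0
Step 3: Compute optimal value.
f(x*) = 5*6.5^2 + 11*6.5 = 282.75


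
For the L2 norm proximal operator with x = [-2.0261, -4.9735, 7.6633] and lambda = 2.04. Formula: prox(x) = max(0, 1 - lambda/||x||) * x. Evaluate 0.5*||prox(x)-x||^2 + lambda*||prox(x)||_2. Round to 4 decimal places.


Step 1: Compute ||x||.
||x|| = 9.3577
Step 2: Compute scaling factor.
scale = max(0, 1 - 2.04/9.3577) = 0.782
Step 3: prox(x) = [-1.5844, -3.8893, 5.9927]
||prox(x)|| = 7.3177
Step 4: Proximal objective.
0.5*||prox-x||^2 = 2.0808
lambda*||prox|| = 14.9281
Total = 17.009


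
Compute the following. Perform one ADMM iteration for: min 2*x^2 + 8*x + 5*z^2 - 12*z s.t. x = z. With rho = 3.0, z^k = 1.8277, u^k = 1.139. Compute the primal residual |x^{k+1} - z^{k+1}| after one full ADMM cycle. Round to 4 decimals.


ADMM iteration with rho = 3.0, z^k = 1.8277, u^k = 1.139
Step 1: x-update.
Minimize 2*x^2 + 8*x + (3.0/2)*(x - 1.8277 + 1.139)^2
FOC: (2*2 + 3.0)*x = -8 + 3.0*(1.8277 - 1.139)
x^{k+1} = -0.8477
Step 2: z-update.
Minimize 5*z^2 - 12*z + (3.0/2)*(-0.8477 - z + 1.139)^2
FOC: (2*5 + 3.0)*z = 12 + 3.0*(-0.8477 + 1.139)
z^{k+1} = 0.9903
Step 3: u-update.
u^{k+1} = 1.139 - 0.8477 - 0.9903 = -0.699
Step 4: Primal residual = |-0.8477 - 0.9903| = 1.838


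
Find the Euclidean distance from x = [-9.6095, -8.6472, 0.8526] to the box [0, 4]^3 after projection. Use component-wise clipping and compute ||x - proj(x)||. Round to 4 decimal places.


Project each component onto [0, 4].
clip(-9.6095) = 0.0, clip(-8.6472) = 0.0, clip(0.8526) = 0.8526
Projection = [0.0, 0.0, 0.8526]
Squared diffs: [92.3425, 74.7741, 0.0]
Distance = sqrt(167.1166) = 12.9274


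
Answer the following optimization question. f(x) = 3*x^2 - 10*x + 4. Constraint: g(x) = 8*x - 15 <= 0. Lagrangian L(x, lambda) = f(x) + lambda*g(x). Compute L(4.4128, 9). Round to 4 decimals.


Step 1: Evaluate f(x).
f(4.4128) = 3*4.4128^2 - 10*4.4128 + 4 = 18.2904
Step 2: Evaluate g(x).
g(4.4128) = 8*4.4128 - 15 = 20.3024
Step 3: Compute Lagrangian.
L = 18.2904 + 9*20.3024 = 201.012


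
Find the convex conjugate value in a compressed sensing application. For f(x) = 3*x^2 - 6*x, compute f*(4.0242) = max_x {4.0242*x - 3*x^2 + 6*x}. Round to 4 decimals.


f*(y) = sup_x {y*x - a*x^2 - b*x} = sup_x {(y-b)*x - a*x^2}
FOC: (y - b) - 2a*x = 0 => x* = (y - b)/(2a)
x* = (4.0242 + 6)/(2*3) = 1.6707
f*(4.0242) = (y-b)^2/(4a) = (4.0242 + 6)^2/(4*3)
= 100.4846/12 = 8.3737


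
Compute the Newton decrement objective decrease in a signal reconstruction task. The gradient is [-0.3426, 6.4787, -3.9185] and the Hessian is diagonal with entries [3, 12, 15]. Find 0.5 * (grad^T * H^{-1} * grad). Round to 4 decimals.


Step 1: H is diagonal, so H^(-1) * g = [-0.1142, 0.5399, -0.2612].
Step 2: g^T H^(-1) g = sum_i g_i^2 / H_ii
  = (-0.3426)^2/3 + (6.4787)^2/12 + (-3.9185)^2/15
  = 0.0391 + 3.4978 + 1.0236 = 4.5606
Step 3: Objective decrease = 0.5 * g^T H^(-1) g = 2.2803


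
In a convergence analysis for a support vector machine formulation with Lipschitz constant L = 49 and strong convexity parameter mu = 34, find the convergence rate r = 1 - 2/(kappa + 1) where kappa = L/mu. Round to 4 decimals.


Step 1: Compute the condition number.
kappa = L/mu = 49/34 = 1.4412
Step 2: Compute the convergence rate.
r = 1 - 2/(kappa + 1) = 1 - 2*mu/(L + mu) = (L - mu)/(L + mu) = 15/83 = 0.1807


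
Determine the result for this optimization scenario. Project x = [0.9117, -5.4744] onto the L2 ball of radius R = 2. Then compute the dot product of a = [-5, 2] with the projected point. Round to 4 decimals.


Step 1: Compute ||x|| (intermediates to 6 decimals).
||x|| = sqrt(0.9117^2 + (-5.4744)^2) = 5.549797
Step 2: Project.
Since ||x|| > R, scale = R/||x|| = 2/5.549797 = 0.360374, proj(x) = scale * x
proj(x) = [0.328553, -1.972831]
Step 3: Dot product.
a^T * proj(x) = -5*0.328553 + 2*(-1.972831) = -5.5884


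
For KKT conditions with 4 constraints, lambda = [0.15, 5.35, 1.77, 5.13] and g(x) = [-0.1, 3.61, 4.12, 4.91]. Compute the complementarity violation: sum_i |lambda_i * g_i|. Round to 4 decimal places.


KKT complementary slackness check:
lambda_1 * g_1 = 0.15 * -0.1 = -0.015
lambda_2 * g_2 = 5.35 * 3.61 = 19.3135
lambda_3 * g_3 = 1.77 * 4.12 = 7.2924
lambda_4 * g_4 = 5.13 * 4.91 = 25.1883
Total violation = 0.015 + 19.3135 + 7.2924 + 25.1883 = 51.8092


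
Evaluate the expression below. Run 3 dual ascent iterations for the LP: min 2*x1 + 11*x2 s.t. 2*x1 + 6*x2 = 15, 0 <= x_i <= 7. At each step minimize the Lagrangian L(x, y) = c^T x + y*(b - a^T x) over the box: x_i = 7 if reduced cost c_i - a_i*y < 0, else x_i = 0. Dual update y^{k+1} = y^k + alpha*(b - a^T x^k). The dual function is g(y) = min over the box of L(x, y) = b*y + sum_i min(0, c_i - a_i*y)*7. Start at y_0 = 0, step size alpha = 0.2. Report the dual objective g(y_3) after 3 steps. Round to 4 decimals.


Dual ascent for LP: min 2*x1 + 11*x2, 2*x1 + 6*x2 = 15, 0 <= x_i <= 7
Step 1: y^k = 0.0, reduced costs: (2.0, 11.0)
  x^k = (0.0, 0.0), subgradient = b - a^T x = 15.0
  y^{k+1} = 0.0 + 0.2*15.0 = 3.0
Step 2: y^k = 3.0, reduced costs: (-4.0, -7.0)
  x^k = (7.0, 7.0), subgradient = b - a^T x = -41.0
  y^{k+1} = 3.0 + 0.2*-41.0 = -5.2
Step 3: y^k = -5.2, reduced costs: (12.4, 42.2)
  x^k = (0.0, 0.0), subgradient = b - a^T x = 15.0
  y^{k+1} = -5.2 + 0.2*15.0 = -2.2
Dual objective at y_3 = -2.2: reduced costs (6.4, 24.2), box minimizer x = (0.0, 0.0)
g(y_3) = b*y + (c1 - a1*y)*x1 + (c2 - a2*y)*x2 = 15*(-2.2) + 6.4*0.0 + 24.2*0.0 = -33.0 + 0.0 + 0.0 = -33.0


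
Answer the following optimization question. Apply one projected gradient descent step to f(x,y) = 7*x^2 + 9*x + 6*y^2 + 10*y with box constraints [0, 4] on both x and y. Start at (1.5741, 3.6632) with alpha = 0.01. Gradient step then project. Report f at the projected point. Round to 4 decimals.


Step 1: Compute gradient at (1.5741, 3.6632).
grad_x = 2*7*1.5741 + 9 = 31.0374
grad_y = 2*6*3.6632 + 10 = 53.9584
Step 2: Gradient step.
x_raw = 1.5741 - 0.01*31.0374 = 1.2637
y_raw = 3.6632 - 0.01*53.9584 = 3.1236
Step 3: Project onto [0, 4].
x_proj = clip(1.2637) = 1.2637
y_proj = clip(3.1236) = 3.1236
Step 4: Evaluate f.
f(1.2637, 3.1236) = 112.3306


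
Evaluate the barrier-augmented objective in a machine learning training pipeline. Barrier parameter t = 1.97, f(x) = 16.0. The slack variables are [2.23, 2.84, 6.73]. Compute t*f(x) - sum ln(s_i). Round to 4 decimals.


Step 1: Compute log-barrier.
ln values: [0.802, 1.0438, 1.9066]
phi = -(0.802 + 1.0438 + 1.9066) = -3.7524
Step 2: Compute augmented objective.
t*f(x) = 1.97*16.0 = 31.52
Total = 31.52 - 3.7524 = 27.7676


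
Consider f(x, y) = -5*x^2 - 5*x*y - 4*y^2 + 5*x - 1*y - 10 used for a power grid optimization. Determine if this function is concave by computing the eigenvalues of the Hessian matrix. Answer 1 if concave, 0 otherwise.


The Hessian of f(x,y) = -5*x^2 - 5*x*y - 4*y^2 + 5*x - 1*y - 10 is:
H = [[-10, -5], [-5, -8]]
Trace = -10 - 8 = -18
Determinant = -10*-8 - (-5)^2 = 55
Discriminant = (-18)^2 - 4*55 = 104.0
Eigenvalues: lambda_1 = -14.099, lambda_2 = -3.901
The function is concave.

1


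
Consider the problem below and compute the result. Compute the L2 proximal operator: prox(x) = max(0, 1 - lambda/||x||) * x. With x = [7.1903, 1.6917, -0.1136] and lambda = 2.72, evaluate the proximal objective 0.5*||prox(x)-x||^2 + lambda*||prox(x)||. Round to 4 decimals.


Step 1: Compute ||x||.
||x|| = 7.3875
Step 2: Compute scaling factor.
scale = max(0, 1 - 2.72/7.3875) = 0.6318
Step 3: prox(x) = [4.5429, 1.0688, -0.0718]
||prox(x)|| = 4.6675
Step 4: Proximal objective.
0.5*||prox-x||^2 = 3.6992
lambda*||prox|| = 12.6956
Total = 16.3948


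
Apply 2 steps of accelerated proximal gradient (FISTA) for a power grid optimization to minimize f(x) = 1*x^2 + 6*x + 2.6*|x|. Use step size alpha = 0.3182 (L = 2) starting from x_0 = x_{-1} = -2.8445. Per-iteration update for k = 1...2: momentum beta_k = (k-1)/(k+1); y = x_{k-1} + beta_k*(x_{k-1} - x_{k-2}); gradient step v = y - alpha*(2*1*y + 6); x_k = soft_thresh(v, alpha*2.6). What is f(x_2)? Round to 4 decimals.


FISTA on f(x) = 1*x^2 + 6*x + 2.6*|x|
L = 2, alpha = 0.3182
Iteration 1: beta = 0.0, y = -2.8445 + 0.0*(-2.8445 + 2.8445) = -2.8445
  grad(y) = 0.311, v = y - alpha*grad = -2.9435
  prox(v) = soft_thresh(-2.9435, 0.8273) = -2.1161
Iteration 2: beta = 0.3333, y = -2.1161 + 0.3333*(-2.1161 + 2.8445) = -1.8734
  grad(y) = 2.2533, v = y - alpha*grad = -2.5904
  prox(v) = soft_thresh(-2.5904, 0.8273) = -1.763
f(x_2) = 1*(-1.763)^2 + 6*(-1.763) + 2.6*|-1.763| = -2.886


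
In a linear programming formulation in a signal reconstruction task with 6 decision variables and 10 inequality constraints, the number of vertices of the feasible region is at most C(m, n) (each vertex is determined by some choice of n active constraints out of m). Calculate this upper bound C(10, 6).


Each vertex corresponds to some choice of n active constraints out of m, so the number of vertices is at most C(m, n) = m! / (n!(m-n)!).
m = 10, n = 6
Numerator: 10 * 9 * 8 * 7 * 6 * 5
Denominator: 6! = 720
C(10, 6) = 210


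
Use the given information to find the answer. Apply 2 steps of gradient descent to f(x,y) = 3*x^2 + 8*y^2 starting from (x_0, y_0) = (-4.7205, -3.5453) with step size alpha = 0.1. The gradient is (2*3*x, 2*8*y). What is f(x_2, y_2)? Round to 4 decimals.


Gradient descent on f(x,y) = 3*x^2 + 8*y^2.
Starting point: (-4.7205, -3.5453), alpha = 0.1
Step 1: grad_x = 2*3*-4.7205 = -28.323, grad_y = 2*8*-3.5453 = -56.7248
  x_1 = -4.7205 - 0.1*-28.323 = -1.8882
  y_1 = -3.5453 - 0.1*-56.7248 = 2.1272
Step 2: grad_x = 2*3*-1.8882 = -11.3292, grad_y = 2*8*2.1272 = 34.0349
  x_2 = -1.8882 - 0.1*-11.3292 = -0.7553
  y_2 = 2.1272 - 0.1*34.0349 = -1.2763
f(-0.7553, -1.2763) = 3*(-0.7553)^2 + 8*(-1.2763)^2 = 14.743


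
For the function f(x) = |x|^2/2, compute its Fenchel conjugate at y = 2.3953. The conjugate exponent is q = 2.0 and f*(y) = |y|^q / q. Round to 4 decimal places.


The conjugate exponent q satisfies 1/p + 1/q = 1.
p = 2, so q = 2/(2 - 1) = 2.0
|y|^q = 2.3953^2.0 = 5.7375
f*(2.3953) = 5.7375 / 2.0 = 2.8687


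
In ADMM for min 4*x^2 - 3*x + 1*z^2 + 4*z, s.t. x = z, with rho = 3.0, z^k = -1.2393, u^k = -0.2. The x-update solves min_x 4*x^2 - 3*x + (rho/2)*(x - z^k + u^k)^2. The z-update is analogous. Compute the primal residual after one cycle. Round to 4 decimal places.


ADMM iteration with rho = 3.0, z^k = -1.2393, u^k = -0.2
Step 1: x-update.
Minimize 4*x^2 - 3*x + (3.0/2)*(x + 1.2393 - 0.2)^2
FOC: (2*4 + 3.0)*x = 3 + 3.0*(-1.2393 + 0.2)
x^{k+1} = -0.0107
Step 2: z-update.
Minimize 1*z^2 + 4*z + (3.0/2)*(-0.0107 - z - 0.2)^2
FOC: (2*1 + 3.0)*z = -4 + 3.0*(-0.0107 - 0.2)
z^{k+1} = -0.9264
Step 3: u-update.
u^{k+1} = -0.2 - 0.0107 + 0.9264 = 0.7157
Step 4: Primal residual = |-0.0107 + 0.9264| = 0.9157


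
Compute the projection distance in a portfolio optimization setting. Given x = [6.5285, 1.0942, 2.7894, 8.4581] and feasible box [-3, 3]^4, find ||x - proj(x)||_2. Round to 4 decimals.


Project each component onto [-3, 3].
clip(6.5285) = 3.0, clip(1.0942) = 1.0942, clip(2.7894) = 2.7894, clip(8.4581) = 3.0
Projection = [3.0, 1.0942, 2.7894, 3.0]
Squared diffs: [12.4503, 0.0, 0.0, 29.7909]
Distance = sqrt(42.2412) = 6.4993


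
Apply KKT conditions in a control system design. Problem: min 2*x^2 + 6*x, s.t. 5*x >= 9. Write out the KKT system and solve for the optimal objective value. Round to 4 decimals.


Step 1: Try lambda = 0 (constraint inactive).
x_unc = -6/(2*2) = -1.5
Check: 5*-1.5 = -7.5 < 9 -- violated!
Step 2: Constraint must be active: 5*x = 9
x* = 9/5 = 1.8
lambda = (2*2*1.8 + 6)/5 = 2.64
Step 3: Compute optimal value.
f(x*) = 2*1.8^2 + 6*1.8 = 17.28


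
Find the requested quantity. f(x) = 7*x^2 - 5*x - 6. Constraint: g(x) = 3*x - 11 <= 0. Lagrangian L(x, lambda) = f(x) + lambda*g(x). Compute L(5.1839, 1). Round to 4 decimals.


Step 1: Evaluate f(x).
f(5.1839) = 7*5.1839^2 - 5*5.1839 - 6 = 156.1902
Step 2: Evaluate g(x).
g(5.1839) = 3*5.1839 - 11 = 4.5517
Step 3: Compute Lagrangian.
L = 156.1902 + 1*4.5517 = 160.7419


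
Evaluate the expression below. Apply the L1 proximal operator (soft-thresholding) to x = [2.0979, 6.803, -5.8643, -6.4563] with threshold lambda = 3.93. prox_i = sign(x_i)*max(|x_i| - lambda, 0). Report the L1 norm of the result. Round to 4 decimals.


Soft-thresholding with lambda = 3.93:
prox(2.0979) = sign(2.0979)*max(|2.0979| - 3.93, 0) = 0.0
prox(6.803) = sign(6.803)*max(|6.803| - 3.93, 0) = 2.873
prox(-5.8643) = sign(-5.8643)*max(|-5.8643| - 3.93, 0) = -1.9343
prox(-6.4563) = sign(-6.4563)*max(|-6.4563| - 3.93, 0) = -2.5263
prox(x) = [0.0, 2.873, -1.9343, -2.5263]
||prox(x)||_1 = 0.0 + 2.873 + 1.9343 + 2.5263 = 7.3336


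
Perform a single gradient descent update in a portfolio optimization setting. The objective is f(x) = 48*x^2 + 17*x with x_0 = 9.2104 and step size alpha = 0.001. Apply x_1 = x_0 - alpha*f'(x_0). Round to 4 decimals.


We compute the gradient at x_0 and apply the update.
f'(x) = 96*x + 17
f'(9.2104) = 96*9.2104 + 17 = 901.1984
x_1 = 9.2104 - 0.001*901.1984 = 8.3092


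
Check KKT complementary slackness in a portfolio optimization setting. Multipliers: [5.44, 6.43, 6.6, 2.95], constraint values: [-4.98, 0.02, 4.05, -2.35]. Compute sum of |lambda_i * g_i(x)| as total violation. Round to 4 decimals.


KKT complementary slackness check:
lambda_1 * g_1 = 5.44 * -4.98 = -27.0912
lambda_2 * g_2 = 6.43 * 0.02 = 0.1286
lambda_3 * g_3 = 6.6 * 4.05 = 26.73
lambda_4 * g_4 = 2.95 * -2.35 = -6.9325
Total violation = 27.0912 + 0.1286 + 26.73 + 6.9325 = 60.8823


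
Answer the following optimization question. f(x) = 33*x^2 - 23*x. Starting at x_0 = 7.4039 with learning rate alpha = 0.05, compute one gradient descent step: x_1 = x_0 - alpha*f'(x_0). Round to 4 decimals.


We compute the gradient at x_0 and apply the update.
f'(x) = 66*x - 23
f'(7.4039) = 66*7.4039 - 23 = 465.6574
x_1 = 7.4039 - 0.05*465.6574 = -15.879


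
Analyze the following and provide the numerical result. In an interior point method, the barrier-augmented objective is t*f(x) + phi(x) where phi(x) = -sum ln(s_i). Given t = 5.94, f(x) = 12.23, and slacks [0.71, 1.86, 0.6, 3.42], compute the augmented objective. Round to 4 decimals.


Step 1: Compute log-barrier.
ln values: [-0.3425, 0.6206, -0.5108, 1.2296]
phi = -(-0.3425 + 0.6206 - 0.5108 + 1.2296) = -0.9969
Step 2: Compute augmented objective.
t*f(x) = 5.94*12.23 = 72.6462
Total = 72.6462 - 0.9969 = 71.6493


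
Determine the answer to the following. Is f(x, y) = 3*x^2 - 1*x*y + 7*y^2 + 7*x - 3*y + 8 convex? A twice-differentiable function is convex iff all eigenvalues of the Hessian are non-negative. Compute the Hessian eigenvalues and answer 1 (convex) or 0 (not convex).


The Hessian of f(x,y) = 3*x^2 - 1*x*y + 7*y^2 + 7*x - 3*y + 8 is:
H = [[6, -1], [-1, 14]]
Trace = 6 + 14 = 20
Determinant = 6*14 - (-1)^2 = 83
Discriminant = (20)^2 - 4*83 = 68.0
Eigenvalues: lambda_1 = 5.8769, lambda_2 = 14.1231
The function is convex.

1


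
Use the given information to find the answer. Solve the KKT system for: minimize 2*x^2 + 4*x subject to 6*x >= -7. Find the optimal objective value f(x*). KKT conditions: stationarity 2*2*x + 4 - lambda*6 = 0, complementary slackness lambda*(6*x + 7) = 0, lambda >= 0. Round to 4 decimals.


Step 1: Try lambda = 0 (constraint inactive).
Stationarity: 2*2*x + 4 = 0
x* = -4/(2*2) = -1.0
Check constraint: 6*-1.0 = -6.0 >= -7 -- satisfied.
Step 2: Compute optimal value.
f(x*) = 2*(-1.0)^2 + 4*(-1.0) = -2.0


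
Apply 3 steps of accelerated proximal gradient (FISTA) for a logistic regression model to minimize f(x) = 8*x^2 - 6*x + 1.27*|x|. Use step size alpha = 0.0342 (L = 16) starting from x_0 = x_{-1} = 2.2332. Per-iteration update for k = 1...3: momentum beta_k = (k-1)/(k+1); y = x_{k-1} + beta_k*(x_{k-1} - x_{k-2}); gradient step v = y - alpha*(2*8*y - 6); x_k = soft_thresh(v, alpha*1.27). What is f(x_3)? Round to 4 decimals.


FISTA on f(x) = 8*x^2 - 6*x + 1.27*|x|
L = 16, alpha = 0.0342
Iteration 1: beta = 0.0, y = 2.2332 + 0.0*(2.2332 - 2.2332) = 2.2332
  grad(y) = 29.7312, v = y - alpha*grad = 1.2164
  prox(v) = soft_thresh(1.2164, 0.0434) = 1.173
Iteration 2: beta = 0.3333, y = 1.173 + 0.3333*(1.173 - 2.2332) = 0.8195
  grad(y) = 7.1127, v = y - alpha*grad = 0.5763
  prox(v) = soft_thresh(0.5763, 0.0434) = 0.5329
Iteration 3: beta = 0.5, y = 0.5329 + 0.5*(0.5329 - 1.173) = 0.2128
  grad(y) = -2.5951, v = y - alpha*grad = 0.3016
  prox(v) = soft_thresh(0.3016, 0.0434) = 0.2581
f(x_3) = 8*0.2581^2 - 6*0.2581 + 1.27*|0.2581| = -0.6879


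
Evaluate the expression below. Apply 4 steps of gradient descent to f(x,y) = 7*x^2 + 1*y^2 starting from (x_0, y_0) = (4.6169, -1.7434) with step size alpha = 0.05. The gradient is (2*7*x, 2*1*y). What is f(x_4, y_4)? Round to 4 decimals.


Gradient descent on f(x,y) = 7*x^2 + 1*y^2.
Starting point: (4.6169, -1.7434), alpha = 0.05
Step 1: grad_x = 2*7*4.6169 = 64.6366, grad_y = 2*1*-1.7434 = -3.4868
  x_1 = 4.6169 - 0.05*64.6366 = 1.3851
  y_1 = -1.7434 - 0.05*-3.4868 = -1.5691
Step 2: grad_x = 2*7*1.3851 = 19.391, grad_y = 2*1*-1.5691 = -3.1381
  x_2 = 1.3851 - 0.05*19.391 = 0.4155
  y_2 = -1.5691 - 0.05*-3.1381 = -1.4122
Step 3: grad_x = 2*7*0.4155 = 5.8173, grad_y = 2*1*-1.4122 = -2.8243
  x_3 = 0.4155 - 0.05*5.8173 = 0.1247
  y_3 = -1.4122 - 0.05*-2.8243 = -1.2709
Step 4: grad_x = 2*7*0.1247 = 1.7452, grad_y = 2*1*-1.2709 = -2.5419
  x_4 = 0.1247 - 0.05*1.7452 = 0.0374
  y_4 = -1.2709 - 0.05*-2.5419 = -1.1438
f(0.0374, -1.1438) = 7*0.0374^2 + 1*(-1.1438)^2 = 1.3182


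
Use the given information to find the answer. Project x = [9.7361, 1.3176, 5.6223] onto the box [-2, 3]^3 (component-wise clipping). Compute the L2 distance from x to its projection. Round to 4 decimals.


Project each component onto [-2, 3].
clip(9.7361) = 3.0, clip(1.3176) = 1.3176, clip(5.6223) = 3.0
Projection = [3.0, 1.3176, 3.0]
Squared diffs: [45.375, 0.0, 6.8765]
Distance = sqrt(52.2515) = 7.2285


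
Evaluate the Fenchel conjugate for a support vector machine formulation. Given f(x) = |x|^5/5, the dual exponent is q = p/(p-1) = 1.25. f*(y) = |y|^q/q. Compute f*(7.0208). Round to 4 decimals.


The conjugate exponent q satisfies 1/p + 1/q = 1.
p = 5, so q = 5/(5 - 1) = 1.25
|y|^q = 7.0208^1.25 = 11.4283
f*(7.0208) = 11.4283 / 1.25 = 9.1427


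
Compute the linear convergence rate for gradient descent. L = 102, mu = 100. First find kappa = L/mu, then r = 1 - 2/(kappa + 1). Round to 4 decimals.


Step 1: Compute the condition number.
kappa = L/mu = 102/100 = 1.02
Step 2: Compute the convergence rate.
r = 1 - 2/(kappa + 1) = 1 - 2*mu/(L + mu) = (L - mu)/(L + mu) = 2/202 = 0.0099


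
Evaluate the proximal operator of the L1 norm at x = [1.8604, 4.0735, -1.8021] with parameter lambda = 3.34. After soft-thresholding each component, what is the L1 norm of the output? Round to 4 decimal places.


Soft-thresholding with lambda = 3.34:
prox(1.8604) = sign(1.8604)*max(|1.8604| - 3.34, 0) = 0.0
prox(4.0735) = sign(4.0735)*max(|4.0735| - 3.34, 0) = 0.7335
prox(-1.8021) = sign(-1.8021)*max(|-1.8021| - 3.34, 0) = 0.0
prox(x) = [0.0, 0.7335, 0.0]
||prox(x)||_1 = 0.0 + 0.7335 + 0.0 = 0.7335


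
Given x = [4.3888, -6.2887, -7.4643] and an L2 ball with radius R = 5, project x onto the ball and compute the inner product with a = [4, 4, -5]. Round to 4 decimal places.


Step 1: Compute ||x|| (intermediates to 6 decimals).
||x|| = sqrt(4.3888^2 + (-6.2887)^2 + (-7.4643)^2) = 10.701639
Step 2: Project.
Since ||x|| > R, scale = R/||x|| = 5/10.701639 = 0.467218, proj(x) = scale * x
proj(x) = [2.050526, -2.938194, -3.487455]
Step 3: Dot product.
a^T * proj(x) = 4*2.050526 + 4*(-2.938194) - 5*(-3.487455) = 13.8866


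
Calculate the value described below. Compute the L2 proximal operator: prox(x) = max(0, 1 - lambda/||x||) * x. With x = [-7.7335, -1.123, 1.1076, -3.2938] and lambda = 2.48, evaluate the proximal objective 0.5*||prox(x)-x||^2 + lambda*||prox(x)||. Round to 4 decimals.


Step 1: Compute ||x||.
||x|| = 8.5524
Step 2: Compute scaling factor.
scale = max(0, 1 - 2.48/8.5524) = 0.71
Step 3: prox(x) = [-5.491, -0.7974, 0.7864, -2.3387]
||prox(x)|| = 6.0724
Step 4: Proximal objective.
0.5*||prox-x||^2 = 3.0752
lambda*||prox|| = 15.0596
Total = 18.1348


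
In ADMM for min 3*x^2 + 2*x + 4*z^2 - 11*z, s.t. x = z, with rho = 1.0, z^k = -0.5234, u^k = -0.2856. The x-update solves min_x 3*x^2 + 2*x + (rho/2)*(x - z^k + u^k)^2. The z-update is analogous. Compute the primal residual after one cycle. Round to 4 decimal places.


ADMM iteration with rho = 1.0, z^k = -0.5234, u^k = -0.2856
Step 1: x-update.
Minimize 3*x^2 + 2*x + (1.0/2)*(x + 0.5234 - 0.2856)^2
FOC: (2*3 + 1.0)*x = -2 + 1.0*(-0.5234 + 0.2856)
x^{k+1} = -0.3197
Step 2: z-update.
Minimize 4*z^2 - 11*z + (1.0/2)*(-0.3197 - z - 0.2856)^2
FOC: (2*4 + 1.0)*z = 11 + 1.0*(-0.3197 - 0.2856)
z^{k+1} = 1.155
Step 3: u-update.
u^{k+1} = -0.2856 - 0.3197 - 1.155 = -1.7603
Step 4: Primal residual = |-0.3197 - 1.155| = 1.4747


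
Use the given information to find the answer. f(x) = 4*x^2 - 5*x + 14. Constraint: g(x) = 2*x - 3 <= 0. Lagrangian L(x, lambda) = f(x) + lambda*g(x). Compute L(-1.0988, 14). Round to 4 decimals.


Step 1: Evaluate f(x).
f(-1.0988) = 4*(-1.0988)^2 - 5*(-1.0988) + 14 = 24.3234
Step 2: Evaluate g(x).
g(-1.0988) = 2*-1.0988 - 3 = -5.1976
Step 3: Compute Lagrangian.
L = 24.3234 + 14*-5.1976 = -48.443


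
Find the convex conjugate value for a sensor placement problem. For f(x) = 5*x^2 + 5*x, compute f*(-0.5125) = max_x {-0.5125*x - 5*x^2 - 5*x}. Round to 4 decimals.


f*(y) = sup_x {y*x - a*x^2 - b*x} = sup_x {(y-b)*x - a*x^2}
FOC: (y - b) - 2a*x = 0 => x* = (y - b)/(2a)
x* = (-0.5125 - 5)/(2*5) = -0.5513
f*(-0.5125) = (y-b)^2/(4a) = (-0.5125 - 5)^2/(4*5)
= 30.3877/20 = 1.5194


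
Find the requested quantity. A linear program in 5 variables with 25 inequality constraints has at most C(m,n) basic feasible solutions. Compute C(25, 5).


Each vertex corresponds to some choice of n active constraints out of m, so the number of vertices is at most C(m, n) = m! / (n!(m-n)!).
m = 25, n = 5
Numerator: 25 * 24 * 23 * 22 * 21
Denominator: 5! = 120
C(25, 5) = 53130


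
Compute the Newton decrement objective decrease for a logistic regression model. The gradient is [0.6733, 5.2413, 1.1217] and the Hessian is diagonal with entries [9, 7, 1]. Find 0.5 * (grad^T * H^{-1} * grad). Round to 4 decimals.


Step 1: H is diagonal, so H^(-1) * g = [0.0748, 0.7488, 1.1217].
Step 2: g^T H^(-1) g = sum_i g_i^2 / H_ii
  = (0.6733)^2/9 + (5.2413)^2/7 + (1.1217)^2/1
  = 0.0504 + 3.9245 + 1.2582 = 5.233
Step 3: Objective decrease = 0.5 * g^T H^(-1) g = 2.6165


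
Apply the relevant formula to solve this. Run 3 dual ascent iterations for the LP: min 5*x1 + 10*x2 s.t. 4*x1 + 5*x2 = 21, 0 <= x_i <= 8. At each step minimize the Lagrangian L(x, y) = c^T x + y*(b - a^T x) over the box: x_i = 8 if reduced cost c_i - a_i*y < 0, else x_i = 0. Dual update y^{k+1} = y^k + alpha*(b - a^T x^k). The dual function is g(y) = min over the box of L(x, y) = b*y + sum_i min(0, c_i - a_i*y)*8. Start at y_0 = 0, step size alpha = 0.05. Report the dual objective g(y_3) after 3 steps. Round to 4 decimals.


Dual ascent for LP: min 5*x1 + 10*x2, 4*x1 + 5*x2 = 21, 0 <= x_i <= 8
Step 1: y^k = 0.0, reduced costs: (5.0, 10.0)
  x^k = (0.0, 0.0), subgradient = b - a^T x = 21.0
  y^{k+1} = 0.0 + 0.05*21.0 = 1.05
Step 2: y^k = 1.05, reduced costs: (0.8, 4.75)
  x^k = (0.0, 0.0), subgradient = b - a^T x = 21.0
  y^{k+1} = 1.05 + 0.05*21.0 = 2.1
Step 3: y^k = 2.1, reduced costs: (-3.4, -0.5)
  x^k = (8.0, 8.0), subgradient = b - a^T x = -51.0
  y^{k+1} = 2.1 + 0.05*-51.0 = -0.45
Dual objective at y_3 = -0.45: reduced costs (6.8, 12.25), box minimizer x = (0.0, 0.0)
g(y_3) = b*y + (c1 - a1*y)*x1 + (c2 - a2*y)*x2 = 21*(-0.45) + 6.8*0.0 + 12.25*0.0 = -9.45 + 0.0 + 0.0 = -9.45


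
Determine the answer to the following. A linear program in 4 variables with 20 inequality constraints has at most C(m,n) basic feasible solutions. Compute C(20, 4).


Each vertex corresponds to some choice of n active constraints out of m, so the number of vertices is at most C(m, n) = m! / (n!(m-n)!).
m = 20, n = 4
Numerator: 20 * 19 * 18 * 17
Denominator: 4! = 24
C(20, 4) = 4845


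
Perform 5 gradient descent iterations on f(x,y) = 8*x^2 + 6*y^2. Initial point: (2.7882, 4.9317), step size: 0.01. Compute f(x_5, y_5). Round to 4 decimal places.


Gradient descent on f(x,y) = 8*x^2 + 6*y^2.
Starting point: (2.7882, 4.9317), alpha = 0.01
Step 1: grad_x = 2*8*2.7882 = 44.6112, grad_y = 2*6*4.9317 = 59.1804
  x_1 = 2.7882 - 0.01*44.6112 = 2.3421
  y_1 = 4.9317 - 0.01*59.1804 = 4.3399
Step 2: grad_x = 2*8*2.3421 = 37.4734, grad_y = 2*6*4.3399 = 52.0788
  x_2 = 2.3421 - 0.01*37.4734 = 1.9674
  y_2 = 4.3399 - 0.01*52.0788 = 3.8191
Step 3: grad_x = 2*8*1.9674 = 31.4777, grad_y = 2*6*3.8191 = 45.8293
  x_3 = 1.9674 - 0.01*31.4777 = 1.6526
  y_3 = 3.8191 - 0.01*45.8293 = 3.3608
Step 4: grad_x = 2*8*1.6526 = 26.4412, grad_y = 2*6*3.3608 = 40.3298
  x_4 = 1.6526 - 0.01*26.4412 = 1.3882
  y_4 = 3.3608 - 0.01*40.3298 = 2.9575
Step 5: grad_x = 2*8*1.3882 = 22.2106, grad_y = 2*6*2.9575 = 35.4902
  x_5 = 1.3882 - 0.01*22.2106 = 1.1661
  y_5 = 2.9575 - 0.01*35.4902 = 2.6026
f(1.1661, 2.6026) = 8*1.1661^2 + 6*2.6026^2 = 51.5192


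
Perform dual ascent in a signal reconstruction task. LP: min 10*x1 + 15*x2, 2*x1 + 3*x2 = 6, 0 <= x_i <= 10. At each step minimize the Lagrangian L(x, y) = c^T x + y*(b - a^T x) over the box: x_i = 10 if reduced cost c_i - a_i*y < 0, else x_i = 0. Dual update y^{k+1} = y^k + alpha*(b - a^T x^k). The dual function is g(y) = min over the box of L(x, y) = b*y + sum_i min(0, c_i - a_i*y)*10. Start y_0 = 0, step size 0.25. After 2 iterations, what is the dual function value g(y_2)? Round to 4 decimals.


Dual ascent for LP: min 10*x1 + 15*x2, 2*x1 + 3*x2 = 6, 0 <= x_i <= 10
Step 1: y^k = 0.0, reduced costs: (10.0, 15.0)
  x^k = (0.0, 0.0), subgradient = b - a^T x = 6.0
  y^{k+1} = 0.0 + 0.25*6.0 = 1.5
Step 2: y^k = 1.5, reduced costs: (7.0, 10.5)
  x^k = (0.0, 0.0), subgradient = b - a^T x = 6.0
  y^{k+1} = 1.5 + 0.25*6.0 = 3.0
Dual objective at y_2 = 3.0: reduced costs (4.0, 6.0), box minimizer x = (0.0, 0.0)
g(y_2) = b*y + (c1 - a1*y)*x1 + (c2 - a2*y)*x2 = 6*3.0 + 4.0*0.0 + 6.0*0.0 = 18.0 + 0.0 + 0.0 = 18.0
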